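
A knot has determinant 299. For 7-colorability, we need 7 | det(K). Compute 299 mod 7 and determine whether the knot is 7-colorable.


Step 1: A knot is p-colorable if and only if p divides its determinant.
Step 2: Compute 299 mod 7.
299 = 42 * 7 + 5
Step 3: 299 mod 7 = 5
Step 4: The knot is 7-colorable: no

5


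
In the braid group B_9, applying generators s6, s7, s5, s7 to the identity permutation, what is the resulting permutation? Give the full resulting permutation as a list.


Starting with identity [1, 2, 3, 4, 5, 6, 7, 8, 9].
Apply generators in sequence:
  After s6: [1, 2, 3, 4, 5, 7, 6, 8, 9]
  After s7: [1, 2, 3, 4, 5, 7, 8, 6, 9]
  After s5: [1, 2, 3, 4, 7, 5, 8, 6, 9]
  After s7: [1, 2, 3, 4, 7, 5, 6, 8, 9]
Final permutation: [1, 2, 3, 4, 7, 5, 6, 8, 9]

[1, 2, 3, 4, 7, 5, 6, 8, 9]


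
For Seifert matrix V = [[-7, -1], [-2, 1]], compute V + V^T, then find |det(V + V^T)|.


Step 1: Form V + V^T where V = [[-7, -1], [-2, 1]]
  V^T = [[-7, -2], [-1, 1]]
  V + V^T = [[-14, -3], [-3, 2]]
Step 2: det(V + V^T) = (-14)*2 - (-3)*(-3)
  = -28 - 9 = -37
Step 3: Knot determinant = |det(V + V^T)| = |-37| = 37

37


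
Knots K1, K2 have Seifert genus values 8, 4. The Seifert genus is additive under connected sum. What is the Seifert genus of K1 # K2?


The Seifert genus is additive under connected sum.
Seifert genus(K1 # K2) = (8) + (4)
= 12

12


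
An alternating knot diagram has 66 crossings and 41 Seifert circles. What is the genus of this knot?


For alternating knots, g = (c - s + 1)/2.
= (66 - 41 + 1)/2
= 26/2 = 13

13


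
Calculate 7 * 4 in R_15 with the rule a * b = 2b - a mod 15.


7 * 4 = 2*4 - 7 mod 15
= 8 - 7 mod 15
= 1 mod 15 = 1

1


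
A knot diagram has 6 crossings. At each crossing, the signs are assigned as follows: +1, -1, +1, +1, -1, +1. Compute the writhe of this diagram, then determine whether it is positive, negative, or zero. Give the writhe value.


Step 1: Count positive crossings (+1).
Positive crossings: 4
Step 2: Count negative crossings (-1).
Negative crossings: 2
Step 3: Writhe = (positive) - (negative)
w = 4 - 2 = 2
Step 4: |w| = 2, and w is positive

2


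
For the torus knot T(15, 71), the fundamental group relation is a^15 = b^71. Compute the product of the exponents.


The relation is a^15 = b^71.
Product of exponents = 15 * 71
= 1065

1065


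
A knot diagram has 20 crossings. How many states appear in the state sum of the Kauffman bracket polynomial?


Each crossing contributes 2 choices (A-smoothing or B-smoothing).
Total states = 2^20 = 1048576

1048576


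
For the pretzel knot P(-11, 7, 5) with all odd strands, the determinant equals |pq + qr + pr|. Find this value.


Step 1: Compute pq + qr + pr.
pq = (-11)*7 = -77
qr = 7*5 = 35
pr = (-11)*5 = -55
pq + qr + pr = -77 + 35 + (-55) = -97
Step 2: Take absolute value.
det(P(-11,7,5)) = |-97| = 97

97


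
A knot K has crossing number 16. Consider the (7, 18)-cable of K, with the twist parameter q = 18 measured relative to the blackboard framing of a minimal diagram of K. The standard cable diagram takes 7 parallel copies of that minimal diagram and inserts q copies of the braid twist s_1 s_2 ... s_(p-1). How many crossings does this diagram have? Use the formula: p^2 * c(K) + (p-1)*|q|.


Step 1: Each of the c(K) crossings of the companion diagram becomes p*p = p^2 crossings among the p parallel strands, and each of the |q| twists s_1 s_2 ... s_(p-1) adds (p-1) crossings.
  Crossings = p^2 * c(K) + (p-1)*|q|
Step 2: = 7^2 * 16 + (7-1)*18
Step 3: = 49*16 + 6*18
Step 4: = 784 + 108 = 892

892


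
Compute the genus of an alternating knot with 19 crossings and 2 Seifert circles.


For alternating knots, g = (c - s + 1)/2.
= (19 - 2 + 1)/2
= 18/2 = 9

9


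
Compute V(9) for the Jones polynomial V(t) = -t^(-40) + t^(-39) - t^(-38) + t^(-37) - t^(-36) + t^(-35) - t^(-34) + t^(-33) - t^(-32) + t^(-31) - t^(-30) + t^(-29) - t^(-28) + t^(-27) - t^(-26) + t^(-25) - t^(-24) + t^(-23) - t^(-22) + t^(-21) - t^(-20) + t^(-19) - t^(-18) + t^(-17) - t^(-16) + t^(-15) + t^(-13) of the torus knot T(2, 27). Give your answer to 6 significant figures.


Substituting t = 9 into V(t) = -t^(-40) + t^(-39) - t^(-38) + t^(-37) - t^(-36) + t^(-35) - t^(-34) + t^(-33) - t^(-32) + t^(-31) - t^(-30) + t^(-29) - t^(-28) + t^(-27) - t^(-26) + t^(-25) - t^(-24) + t^(-23) - t^(-22) + t^(-21) - t^(-20) + t^(-19) - t^(-18) + t^(-17) - t^(-16) + t^(-15) + t^(-13):
  (-)t^(-40) = -6.7655e-39
  (+)t^(-39) = 6.08895e-38
  (-)t^(-38) = -5.48005e-37
  (+)t^(-37) = 4.93205e-36
  (-)t^(-36) = -4.43884e-35
  (+)t^(-35) = 3.99496e-34
  (-)t^(-34) = -3.59546e-33
  (+)t^(-33) = 3.23592e-32
  (-)t^(-32) = -2.91232e-31
  (+)t^(-31) = 2.62109e-30
  (-)t^(-30) = -2.35898e-29
  (+)t^(-29) = 2.12308e-28
  (-)t^(-28) = -1.91078e-27
  (+)t^(-27) = 1.7197e-26
  (-)t^(-26) = -1.54773e-25
  (+)t^(-25) = 1.39296e-24
  (-)t^(-24) = -1.25366e-23
  (+)t^(-23) = 1.12829e-22
  (-)t^(-22) = -1.01546e-21
  (+)t^(-21) = 9.13918e-21
  (-)t^(-20) = -8.22526e-20
  (+)t^(-19) = 7.40274e-19
  (-)t^(-18) = -6.66246e-18
  (+)t^(-17) = 5.99622e-17
  (-)t^(-16) = -5.3966e-16
  (+)t^(-15) = 4.85694e-15
  (+)t^(-13) = 3.93412e-13
Sum = (-6.7655e-39) + (6.08895e-38) + (-5.48005e-37) + (4.93205e-36) + (-4.43884e-35) + (3.99496e-34) + (-3.59546e-33) + (3.23592e-32) + (-2.91232e-31) + (2.62109e-30) + (-2.35898e-29) + (2.12308e-28) + (-1.91078e-27) + (1.7197e-26) + (-1.54773e-25) + (1.39296e-24) + (-1.25366e-23) + (1.12829e-22) + (-1.01546e-21) + (9.13918e-21) + (-8.22526e-20) + (7.40274e-19) + (-6.66246e-18) + (5.99622e-17) + (-5.3966e-16) + (4.85694e-15) + (3.93412e-13)
= 3.977830379e-13
Rounded to 6 significant figures: 3.97783e-13

3.97783e-13


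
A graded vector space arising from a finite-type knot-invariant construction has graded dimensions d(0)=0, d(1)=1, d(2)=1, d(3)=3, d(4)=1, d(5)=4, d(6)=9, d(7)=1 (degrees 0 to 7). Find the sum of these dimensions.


Total dimension = d(0) + d(1) + ... + d(7)
= 0 + 1 + 1 + 3 + 1 + 4 + 9 + 1
= 20

20


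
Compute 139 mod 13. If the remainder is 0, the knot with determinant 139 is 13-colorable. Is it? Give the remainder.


Step 1: A knot is p-colorable if and only if p divides its determinant.
Step 2: Compute 139 mod 13.
139 = 10 * 13 + 9
Step 3: 139 mod 13 = 9
Step 4: The knot is 13-colorable: no

9


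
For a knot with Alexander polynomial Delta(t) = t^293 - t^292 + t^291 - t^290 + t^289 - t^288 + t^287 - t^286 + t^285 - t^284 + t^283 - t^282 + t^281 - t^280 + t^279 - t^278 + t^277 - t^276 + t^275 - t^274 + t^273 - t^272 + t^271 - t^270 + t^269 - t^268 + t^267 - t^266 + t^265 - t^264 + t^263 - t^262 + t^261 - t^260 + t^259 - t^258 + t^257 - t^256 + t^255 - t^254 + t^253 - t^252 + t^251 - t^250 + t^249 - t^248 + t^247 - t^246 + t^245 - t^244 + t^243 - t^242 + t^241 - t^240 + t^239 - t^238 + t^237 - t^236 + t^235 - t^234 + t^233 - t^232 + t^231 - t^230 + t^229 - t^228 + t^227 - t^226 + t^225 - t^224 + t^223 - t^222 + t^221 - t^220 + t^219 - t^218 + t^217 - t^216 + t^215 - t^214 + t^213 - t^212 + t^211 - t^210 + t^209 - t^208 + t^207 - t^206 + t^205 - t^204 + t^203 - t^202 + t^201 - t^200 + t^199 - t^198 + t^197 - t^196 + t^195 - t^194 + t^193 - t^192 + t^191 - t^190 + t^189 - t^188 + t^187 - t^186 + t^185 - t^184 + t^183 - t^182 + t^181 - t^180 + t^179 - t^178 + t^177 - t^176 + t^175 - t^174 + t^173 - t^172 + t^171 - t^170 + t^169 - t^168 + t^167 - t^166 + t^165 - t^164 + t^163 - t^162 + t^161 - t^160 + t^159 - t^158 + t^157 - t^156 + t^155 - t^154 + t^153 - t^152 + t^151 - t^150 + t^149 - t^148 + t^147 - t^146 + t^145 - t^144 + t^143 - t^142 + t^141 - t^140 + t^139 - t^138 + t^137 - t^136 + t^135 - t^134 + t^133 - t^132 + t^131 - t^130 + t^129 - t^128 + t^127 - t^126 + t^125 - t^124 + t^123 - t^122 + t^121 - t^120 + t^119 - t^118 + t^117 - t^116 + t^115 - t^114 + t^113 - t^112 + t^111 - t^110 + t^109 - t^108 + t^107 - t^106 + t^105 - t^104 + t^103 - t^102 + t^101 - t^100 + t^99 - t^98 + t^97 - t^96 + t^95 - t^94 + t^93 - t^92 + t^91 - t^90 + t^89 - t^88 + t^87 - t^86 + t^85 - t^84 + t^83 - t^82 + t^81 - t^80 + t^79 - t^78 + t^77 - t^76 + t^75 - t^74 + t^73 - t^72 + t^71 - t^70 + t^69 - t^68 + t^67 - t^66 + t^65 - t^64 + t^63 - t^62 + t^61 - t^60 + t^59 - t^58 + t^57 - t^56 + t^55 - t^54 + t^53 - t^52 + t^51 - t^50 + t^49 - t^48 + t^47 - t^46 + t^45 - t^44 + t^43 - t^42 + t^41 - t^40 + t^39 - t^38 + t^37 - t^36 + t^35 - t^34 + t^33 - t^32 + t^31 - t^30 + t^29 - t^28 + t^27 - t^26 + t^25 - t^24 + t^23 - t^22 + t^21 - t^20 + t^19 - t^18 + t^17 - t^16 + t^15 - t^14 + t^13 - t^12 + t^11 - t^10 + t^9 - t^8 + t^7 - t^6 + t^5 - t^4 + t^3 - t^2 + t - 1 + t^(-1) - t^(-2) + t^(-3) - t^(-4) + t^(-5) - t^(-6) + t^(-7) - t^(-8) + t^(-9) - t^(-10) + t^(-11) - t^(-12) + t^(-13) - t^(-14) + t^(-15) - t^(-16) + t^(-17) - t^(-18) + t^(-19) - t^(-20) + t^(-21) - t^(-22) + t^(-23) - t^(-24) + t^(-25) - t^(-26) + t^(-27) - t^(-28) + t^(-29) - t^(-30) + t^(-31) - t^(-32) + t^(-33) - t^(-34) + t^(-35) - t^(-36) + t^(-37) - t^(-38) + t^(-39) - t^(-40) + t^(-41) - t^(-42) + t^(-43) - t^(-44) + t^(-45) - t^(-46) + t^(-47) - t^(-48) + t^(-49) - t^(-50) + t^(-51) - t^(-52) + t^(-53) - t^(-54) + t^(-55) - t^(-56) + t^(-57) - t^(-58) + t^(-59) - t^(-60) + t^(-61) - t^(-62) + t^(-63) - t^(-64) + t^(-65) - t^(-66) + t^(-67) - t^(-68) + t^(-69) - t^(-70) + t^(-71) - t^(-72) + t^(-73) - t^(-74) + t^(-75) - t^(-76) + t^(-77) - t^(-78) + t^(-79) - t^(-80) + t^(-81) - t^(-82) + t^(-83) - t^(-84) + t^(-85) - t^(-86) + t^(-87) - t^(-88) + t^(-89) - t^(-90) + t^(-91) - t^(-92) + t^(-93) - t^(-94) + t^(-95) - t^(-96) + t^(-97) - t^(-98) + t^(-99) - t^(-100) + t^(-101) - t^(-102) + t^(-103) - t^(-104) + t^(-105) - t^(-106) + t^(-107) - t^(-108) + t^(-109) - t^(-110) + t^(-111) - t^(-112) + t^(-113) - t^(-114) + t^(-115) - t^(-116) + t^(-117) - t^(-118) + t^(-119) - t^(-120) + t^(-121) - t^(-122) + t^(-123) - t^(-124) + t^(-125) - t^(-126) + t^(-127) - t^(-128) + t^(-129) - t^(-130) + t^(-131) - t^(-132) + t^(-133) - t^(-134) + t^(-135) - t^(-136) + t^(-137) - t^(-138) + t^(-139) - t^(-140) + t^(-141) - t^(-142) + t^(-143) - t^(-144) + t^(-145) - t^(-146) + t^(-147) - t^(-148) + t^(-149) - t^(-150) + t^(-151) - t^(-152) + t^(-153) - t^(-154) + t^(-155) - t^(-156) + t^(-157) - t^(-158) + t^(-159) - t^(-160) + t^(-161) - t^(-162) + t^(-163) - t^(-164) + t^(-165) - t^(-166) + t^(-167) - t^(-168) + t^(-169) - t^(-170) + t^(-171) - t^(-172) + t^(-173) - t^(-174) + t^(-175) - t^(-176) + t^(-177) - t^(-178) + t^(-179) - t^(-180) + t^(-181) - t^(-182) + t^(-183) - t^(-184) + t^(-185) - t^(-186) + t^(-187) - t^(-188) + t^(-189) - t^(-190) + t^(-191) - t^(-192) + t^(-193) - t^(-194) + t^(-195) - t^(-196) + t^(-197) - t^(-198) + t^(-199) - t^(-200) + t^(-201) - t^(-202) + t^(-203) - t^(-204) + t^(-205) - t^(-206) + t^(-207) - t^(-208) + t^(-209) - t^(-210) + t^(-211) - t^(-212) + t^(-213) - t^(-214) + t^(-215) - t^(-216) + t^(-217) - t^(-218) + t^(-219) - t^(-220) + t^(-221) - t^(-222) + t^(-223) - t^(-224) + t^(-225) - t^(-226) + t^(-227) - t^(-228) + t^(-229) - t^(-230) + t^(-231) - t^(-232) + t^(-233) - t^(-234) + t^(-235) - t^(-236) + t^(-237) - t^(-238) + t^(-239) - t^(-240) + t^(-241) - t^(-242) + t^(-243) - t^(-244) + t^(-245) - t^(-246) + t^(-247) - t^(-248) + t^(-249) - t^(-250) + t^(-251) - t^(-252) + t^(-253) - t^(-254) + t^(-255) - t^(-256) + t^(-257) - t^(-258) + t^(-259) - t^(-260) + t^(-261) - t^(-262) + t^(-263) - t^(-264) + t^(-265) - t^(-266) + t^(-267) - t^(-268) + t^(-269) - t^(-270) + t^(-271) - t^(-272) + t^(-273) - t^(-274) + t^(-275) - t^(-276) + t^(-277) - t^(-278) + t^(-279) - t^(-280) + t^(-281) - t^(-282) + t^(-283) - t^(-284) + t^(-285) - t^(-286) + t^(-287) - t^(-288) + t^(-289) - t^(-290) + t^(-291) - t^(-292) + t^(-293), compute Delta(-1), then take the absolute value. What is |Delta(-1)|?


Step 1: The polynomial has 587 terms with alternating signs, exponents from 293 down to -293.
Step 2: Substitute t = -1. The i-th term has coefficient (-1)^i and exponent (m-i),
  so its value is (-1)^i * (-1)^(m-i) = (-1)^m = -1 for every i.
Step 3: All 587 terms equal -1, so Delta(-1) = 587 * (-1) = -587
Step 4: |Delta(-1)| = 587

587


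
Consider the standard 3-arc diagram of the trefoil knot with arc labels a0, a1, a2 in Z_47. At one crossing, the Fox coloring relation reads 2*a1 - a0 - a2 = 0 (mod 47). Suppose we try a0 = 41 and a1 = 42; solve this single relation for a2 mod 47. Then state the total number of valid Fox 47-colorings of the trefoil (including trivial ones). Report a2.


Step 1: Apply the given crossing relation 2*a1 - a0 - a2 = 0 (mod 47).
  a2 = 2*a1 - a0 mod 47
  a2 = 2*42 - 41 mod 47
  a2 = 84 - 41 mod 47
  a2 = 43 mod 47 = 43
Step 2: The trefoil has determinant 3.
  Number of Fox p-colorings (p prime) is p^2 if p = 3, else p.
  Since 47 does not divide 3, only trivial (constant) colorings exist.
  (So the trial a0 = 41, a1 = 42 with a0 != a1 does NOT extend to a valid coloring of the whole trefoil: the other two crossing relations require 3*(a1 - a0) = 0 (mod 47), which fails.)
  Total colorings = 47
Step 3: a2 = 43, total Fox 47-colorings = 47

43


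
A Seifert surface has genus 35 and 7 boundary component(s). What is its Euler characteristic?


chi = 2 - 2g - b
= 2 - 2*35 - 7
= 2 - 70 - 7 = -75

-75


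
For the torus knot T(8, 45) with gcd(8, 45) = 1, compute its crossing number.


For a torus knot T(p, q) with gcd(p,q)=1,
the crossing number is min(p*(q-1), q*(p-1)).
p*(q-1) = 8*44 = 352
q*(p-1) = 45*7 = 315
min(352, 315) = 315

315


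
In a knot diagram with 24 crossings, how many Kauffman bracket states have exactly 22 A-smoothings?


We choose which 22 of 24 crossings get A-smoothings.
C(24, 22) = 24! / (22! * 2!)
= 276

276


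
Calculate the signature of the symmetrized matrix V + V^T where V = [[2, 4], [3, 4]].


Step 1: V + V^T = [[4, 7], [7, 8]]
Step 2: trace = 12, det = -17
Step 3: Discriminant = 12^2 - 4*(-17) = 212
Step 4: Eigenvalues: 13.2801, -1.28011
Step 5: Signature = (# positive eigenvalues) - (# negative eigenvalues) = 0

0


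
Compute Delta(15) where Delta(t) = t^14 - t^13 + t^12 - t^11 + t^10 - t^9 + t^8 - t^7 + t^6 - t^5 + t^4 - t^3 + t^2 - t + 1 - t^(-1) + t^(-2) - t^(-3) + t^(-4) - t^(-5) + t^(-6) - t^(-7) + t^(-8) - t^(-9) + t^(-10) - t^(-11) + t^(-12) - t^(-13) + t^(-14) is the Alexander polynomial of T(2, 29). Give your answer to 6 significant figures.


Substituting t = 15 into Delta(t) = t^14 - t^13 + t^12 - t^11 + t^10 - t^9 + t^8 - t^7 + t^6 - t^5 + t^4 - t^3 + t^2 - t + 1 - t^(-1) + t^(-2) - t^(-3) + t^(-4) - t^(-5) + t^(-6) - t^(-7) + t^(-8) - t^(-9) + t^(-10) - t^(-11) + t^(-12) - t^(-13) + t^(-14):
Term values: (29192926025390624) + (-1946195068359375) + (129746337890625) + (-8649755859375) + (576650390625) + (-38443359375) + (2562890625) + (-170859375) + (11390625) + (-759375) + (50625) + (-3375) + (225) + (-15) + (1) + (-0.0666667) + (0.00444444) + (-0.000296296) + (1.97531e-05) + (-1.31687e-06) + (8.77915e-08) + (-5.85277e-09) + (3.90184e-10) + (-2.60123e-11) + (1.73415e-12) + (-1.1561e-13) + (7.70735e-15) + (-5.13823e-16) + (3.42549e-17)
Sum = 2.736836815e+16
Rounded to 6 significant figures: 2.73684e+16

2.73684e+16


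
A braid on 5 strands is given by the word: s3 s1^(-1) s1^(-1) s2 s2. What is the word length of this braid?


The word length counts the number of generators (including inverses).
Listing each generator: s3, s1^(-1), s1^(-1), s2, s2
There are 5 generators in this braid word.

5


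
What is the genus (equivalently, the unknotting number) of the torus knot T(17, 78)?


For a torus knot T(p,q), both the unknotting number and genus equal (p-1)(q-1)/2.
= (17-1)(78-1)/2
= 16*77/2
= 1232/2 = 616

616


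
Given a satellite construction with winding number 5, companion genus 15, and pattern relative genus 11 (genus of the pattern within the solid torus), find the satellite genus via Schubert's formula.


Schubert: g(satellite) = g_rel(pattern) + |winding| * g(companion),
where g_rel(pattern) is the genus of the pattern relative to the solid torus.
= 11 + 5 * 15
= 11 + 75 = 86

86


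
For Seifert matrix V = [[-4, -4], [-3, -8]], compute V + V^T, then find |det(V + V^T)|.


Step 1: Form V + V^T where V = [[-4, -4], [-3, -8]]
  V^T = [[-4, -3], [-4, -8]]
  V + V^T = [[-8, -7], [-7, -16]]
Step 2: det(V + V^T) = (-8)*(-16) - (-7)*(-7)
  = 128 - 49 = 79
Step 3: Knot determinant = |det(V + V^T)| = |79| = 79

79


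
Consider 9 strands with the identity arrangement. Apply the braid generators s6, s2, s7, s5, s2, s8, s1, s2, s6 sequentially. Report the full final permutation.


Starting with identity [1, 2, 3, 4, 5, 6, 7, 8, 9].
Apply generators in sequence:
  After s6: [1, 2, 3, 4, 5, 7, 6, 8, 9]
  After s2: [1, 3, 2, 4, 5, 7, 6, 8, 9]
  After s7: [1, 3, 2, 4, 5, 7, 8, 6, 9]
  After s5: [1, 3, 2, 4, 7, 5, 8, 6, 9]
  After s2: [1, 2, 3, 4, 7, 5, 8, 6, 9]
  After s8: [1, 2, 3, 4, 7, 5, 8, 9, 6]
  After s1: [2, 1, 3, 4, 7, 5, 8, 9, 6]
  After s2: [2, 3, 1, 4, 7, 5, 8, 9, 6]
  After s6: [2, 3, 1, 4, 7, 8, 5, 9, 6]
Final permutation: [2, 3, 1, 4, 7, 8, 5, 9, 6]

[2, 3, 1, 4, 7, 8, 5, 9, 6]


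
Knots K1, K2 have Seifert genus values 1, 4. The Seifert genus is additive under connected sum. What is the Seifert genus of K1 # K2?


The Seifert genus is additive under connected sum.
Seifert genus(K1 # K2) = (1) + (4)
= 5

5


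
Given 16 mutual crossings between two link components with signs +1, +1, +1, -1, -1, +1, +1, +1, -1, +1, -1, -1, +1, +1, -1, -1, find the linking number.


Step 1: Count positive crossings: 9
Step 2: Count negative crossings: 7
Step 3: Sum of signs = 9 - 7 = 2
Step 4: Linking number = sum/2 = 2/2 = 1

1


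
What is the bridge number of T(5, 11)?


The bridge number of T(p,q) is min(p,q).
min(5, 11) = 5

5


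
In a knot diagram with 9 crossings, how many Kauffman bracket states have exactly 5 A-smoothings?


We choose which 5 of 9 crossings get A-smoothings.
C(9, 5) = 9! / (5! * 4!)
= 126

126


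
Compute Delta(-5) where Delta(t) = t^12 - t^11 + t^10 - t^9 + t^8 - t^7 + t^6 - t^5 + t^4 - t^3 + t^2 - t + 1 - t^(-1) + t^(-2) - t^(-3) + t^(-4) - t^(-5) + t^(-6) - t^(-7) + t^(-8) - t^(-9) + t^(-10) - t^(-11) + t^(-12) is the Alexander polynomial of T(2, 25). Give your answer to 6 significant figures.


Substituting t = -5 into Delta(t) = t^12 - t^11 + t^10 - t^9 + t^8 - t^7 + t^6 - t^5 + t^4 - t^3 + t^2 - t + 1 - t^(-1) + t^(-2) - t^(-3) + t^(-4) - t^(-5) + t^(-6) - t^(-7) + t^(-8) - t^(-9) + t^(-10) - t^(-11) + t^(-12):
Term values: (244140625) + (48828125) + (9765625) + (1953125) + (390625) + (78125) + (15625) + (3125) + (625) + (125) + (25) + (5) + (1) + (0.2) + (0.04) + (0.008) + (0.0016) + (0.00032) + (6.4e-05) + (1.28e-05) + (2.56e-06) + (5.12e-07) + (1.024e-07) + (2.048e-08) + (4.096e-09)
Sum = 305175781.3
Rounded to 6 significant figures: 3.05176e+08

3.05176e+08


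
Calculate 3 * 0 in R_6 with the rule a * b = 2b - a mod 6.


3 * 0 = 2*0 - 3 mod 6
= 0 - 3 mod 6
= -3 mod 6 = 3

3


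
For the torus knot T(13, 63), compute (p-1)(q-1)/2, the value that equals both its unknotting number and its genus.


For a torus knot T(p,q), both the unknotting number and genus equal (p-1)(q-1)/2.
= (13-1)(63-1)/2
= 12*62/2
= 744/2 = 372

372


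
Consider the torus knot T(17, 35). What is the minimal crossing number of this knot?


For a torus knot T(p, q) with gcd(p,q)=1,
the crossing number is min(p*(q-1), q*(p-1)).
p*(q-1) = 17*34 = 578
q*(p-1) = 35*16 = 560
min(578, 560) = 560

560


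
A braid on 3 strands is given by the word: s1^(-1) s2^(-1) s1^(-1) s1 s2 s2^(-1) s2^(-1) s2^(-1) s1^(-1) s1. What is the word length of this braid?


The word length counts the number of generators (including inverses).
Listing each generator: s1^(-1), s2^(-1), s1^(-1), s1, s2, s2^(-1), s2^(-1), s2^(-1), s1^(-1), s1
There are 10 generators in this braid word.

10


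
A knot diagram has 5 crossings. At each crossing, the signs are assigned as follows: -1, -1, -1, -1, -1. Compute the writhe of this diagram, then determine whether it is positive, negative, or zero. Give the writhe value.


Step 1: Count positive crossings (+1).
Positive crossings: 0
Step 2: Count negative crossings (-1).
Negative crossings: 5
Step 3: Writhe = (positive) - (negative)
w = 0 - 5 = -5
Step 4: |w| = 5, and w is negative

-5


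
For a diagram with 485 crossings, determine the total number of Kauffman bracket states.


Each crossing contributes 2 choices (A-smoothing or B-smoothing).
Total states = 2^485 = 99895953610111751404211111353381321783955140565279076827493022708011895642232499843849795298031743077114461795885011932654335221737225129801285632

99895953610111751404211111353381321783955140565279076827493022708011895642232499843849795298031743077114461795885011932654335221737225129801285632


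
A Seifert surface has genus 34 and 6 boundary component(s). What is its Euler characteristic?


chi = 2 - 2g - b
= 2 - 2*34 - 6
= 2 - 68 - 6 = -72

-72


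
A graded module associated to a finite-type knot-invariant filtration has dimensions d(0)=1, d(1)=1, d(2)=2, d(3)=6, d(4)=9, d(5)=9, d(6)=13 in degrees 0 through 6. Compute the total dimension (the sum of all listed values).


Total dimension = d(0) + d(1) + ... + d(6)
= 1 + 1 + 2 + 6 + 9 + 9 + 13
= 41

41


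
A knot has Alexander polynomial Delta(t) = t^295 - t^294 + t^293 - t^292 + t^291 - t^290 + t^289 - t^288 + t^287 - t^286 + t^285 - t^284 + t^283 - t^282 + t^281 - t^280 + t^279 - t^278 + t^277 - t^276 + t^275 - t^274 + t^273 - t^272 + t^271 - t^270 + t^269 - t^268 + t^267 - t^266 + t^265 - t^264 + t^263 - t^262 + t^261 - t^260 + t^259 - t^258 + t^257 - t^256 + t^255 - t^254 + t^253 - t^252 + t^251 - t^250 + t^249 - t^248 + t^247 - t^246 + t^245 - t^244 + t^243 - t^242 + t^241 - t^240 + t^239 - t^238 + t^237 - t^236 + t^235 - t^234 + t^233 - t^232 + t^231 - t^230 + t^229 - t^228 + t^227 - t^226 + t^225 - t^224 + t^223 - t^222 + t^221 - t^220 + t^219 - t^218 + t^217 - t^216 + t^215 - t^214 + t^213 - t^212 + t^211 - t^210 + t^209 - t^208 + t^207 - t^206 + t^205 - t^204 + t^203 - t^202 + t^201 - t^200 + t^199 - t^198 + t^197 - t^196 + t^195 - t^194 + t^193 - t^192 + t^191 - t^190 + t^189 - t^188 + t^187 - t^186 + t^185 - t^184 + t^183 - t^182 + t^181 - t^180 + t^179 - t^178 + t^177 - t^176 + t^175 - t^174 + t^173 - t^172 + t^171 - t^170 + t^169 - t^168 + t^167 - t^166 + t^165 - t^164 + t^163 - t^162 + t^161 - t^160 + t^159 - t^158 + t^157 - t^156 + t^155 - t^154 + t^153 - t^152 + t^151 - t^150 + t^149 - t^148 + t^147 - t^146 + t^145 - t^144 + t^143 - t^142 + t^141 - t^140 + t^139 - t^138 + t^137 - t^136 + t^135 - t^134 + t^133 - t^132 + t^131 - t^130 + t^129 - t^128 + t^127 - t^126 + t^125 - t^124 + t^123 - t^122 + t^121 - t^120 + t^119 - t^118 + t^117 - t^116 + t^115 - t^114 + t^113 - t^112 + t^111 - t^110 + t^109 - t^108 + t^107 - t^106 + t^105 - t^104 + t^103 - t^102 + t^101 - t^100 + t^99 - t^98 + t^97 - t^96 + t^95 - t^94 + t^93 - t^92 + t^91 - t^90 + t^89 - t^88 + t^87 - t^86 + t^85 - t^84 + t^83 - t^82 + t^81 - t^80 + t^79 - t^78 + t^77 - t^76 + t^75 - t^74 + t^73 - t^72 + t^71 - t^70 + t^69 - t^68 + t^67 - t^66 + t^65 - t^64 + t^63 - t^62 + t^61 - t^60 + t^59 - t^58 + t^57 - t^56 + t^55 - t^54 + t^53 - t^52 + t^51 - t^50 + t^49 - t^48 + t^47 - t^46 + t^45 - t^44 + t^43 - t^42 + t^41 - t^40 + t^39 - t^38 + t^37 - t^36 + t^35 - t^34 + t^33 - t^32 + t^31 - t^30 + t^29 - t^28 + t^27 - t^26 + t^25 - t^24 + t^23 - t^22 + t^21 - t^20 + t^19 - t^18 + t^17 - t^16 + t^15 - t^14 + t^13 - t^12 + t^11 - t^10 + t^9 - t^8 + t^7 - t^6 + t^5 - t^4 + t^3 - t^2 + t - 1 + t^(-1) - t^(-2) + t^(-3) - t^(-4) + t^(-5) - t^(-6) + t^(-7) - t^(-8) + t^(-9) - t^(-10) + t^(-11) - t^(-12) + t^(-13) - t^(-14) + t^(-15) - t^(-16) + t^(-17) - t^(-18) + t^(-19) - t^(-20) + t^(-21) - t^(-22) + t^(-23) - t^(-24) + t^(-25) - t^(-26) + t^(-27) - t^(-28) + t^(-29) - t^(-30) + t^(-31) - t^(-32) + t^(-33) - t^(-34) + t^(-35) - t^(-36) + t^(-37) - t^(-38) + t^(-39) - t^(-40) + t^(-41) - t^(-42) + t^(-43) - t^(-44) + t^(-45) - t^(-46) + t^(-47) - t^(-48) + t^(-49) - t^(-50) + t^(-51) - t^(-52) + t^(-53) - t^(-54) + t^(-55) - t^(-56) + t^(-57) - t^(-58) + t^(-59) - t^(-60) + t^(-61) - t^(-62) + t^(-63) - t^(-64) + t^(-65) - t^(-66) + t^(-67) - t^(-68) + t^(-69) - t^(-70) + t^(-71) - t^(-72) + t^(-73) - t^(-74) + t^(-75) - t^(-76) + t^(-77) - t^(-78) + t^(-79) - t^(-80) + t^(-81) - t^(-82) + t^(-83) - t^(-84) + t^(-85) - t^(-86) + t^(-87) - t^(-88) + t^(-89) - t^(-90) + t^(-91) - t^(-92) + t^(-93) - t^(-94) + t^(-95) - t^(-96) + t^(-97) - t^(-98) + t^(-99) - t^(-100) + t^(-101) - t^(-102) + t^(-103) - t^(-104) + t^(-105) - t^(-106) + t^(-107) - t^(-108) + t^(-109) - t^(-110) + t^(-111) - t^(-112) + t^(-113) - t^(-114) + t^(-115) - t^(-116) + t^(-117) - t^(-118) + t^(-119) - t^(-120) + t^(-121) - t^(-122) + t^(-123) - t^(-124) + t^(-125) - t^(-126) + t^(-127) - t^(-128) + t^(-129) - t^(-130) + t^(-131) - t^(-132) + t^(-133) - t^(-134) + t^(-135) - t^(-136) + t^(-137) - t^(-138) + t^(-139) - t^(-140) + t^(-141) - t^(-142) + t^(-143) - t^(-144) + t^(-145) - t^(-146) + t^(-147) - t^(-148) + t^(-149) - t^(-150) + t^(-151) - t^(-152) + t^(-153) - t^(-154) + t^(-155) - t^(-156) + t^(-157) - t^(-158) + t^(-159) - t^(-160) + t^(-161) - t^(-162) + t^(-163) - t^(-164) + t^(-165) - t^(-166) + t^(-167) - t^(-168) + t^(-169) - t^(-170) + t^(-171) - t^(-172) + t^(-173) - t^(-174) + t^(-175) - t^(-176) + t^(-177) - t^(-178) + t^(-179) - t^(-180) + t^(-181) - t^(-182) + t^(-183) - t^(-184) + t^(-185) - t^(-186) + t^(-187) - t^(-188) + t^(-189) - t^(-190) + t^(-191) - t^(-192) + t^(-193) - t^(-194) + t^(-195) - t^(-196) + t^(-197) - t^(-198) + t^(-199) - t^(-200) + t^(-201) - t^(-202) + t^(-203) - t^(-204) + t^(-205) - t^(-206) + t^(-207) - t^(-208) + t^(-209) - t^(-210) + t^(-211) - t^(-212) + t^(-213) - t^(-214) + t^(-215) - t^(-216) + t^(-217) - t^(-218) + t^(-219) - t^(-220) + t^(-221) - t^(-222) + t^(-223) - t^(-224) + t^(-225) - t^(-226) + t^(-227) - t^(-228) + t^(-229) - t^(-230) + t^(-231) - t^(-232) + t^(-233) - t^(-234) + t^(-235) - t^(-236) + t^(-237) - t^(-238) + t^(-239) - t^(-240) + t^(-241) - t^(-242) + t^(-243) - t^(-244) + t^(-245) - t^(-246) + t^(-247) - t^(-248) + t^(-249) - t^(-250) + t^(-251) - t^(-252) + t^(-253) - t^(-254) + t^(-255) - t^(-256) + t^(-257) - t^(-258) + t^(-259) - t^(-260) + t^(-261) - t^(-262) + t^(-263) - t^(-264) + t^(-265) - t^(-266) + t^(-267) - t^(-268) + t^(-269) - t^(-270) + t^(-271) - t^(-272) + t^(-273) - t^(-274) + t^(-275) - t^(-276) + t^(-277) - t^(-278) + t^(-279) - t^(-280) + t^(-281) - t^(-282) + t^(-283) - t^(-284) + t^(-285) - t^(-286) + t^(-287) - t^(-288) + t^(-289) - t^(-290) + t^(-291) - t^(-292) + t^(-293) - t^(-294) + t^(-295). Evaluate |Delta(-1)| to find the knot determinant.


Step 1: The polynomial has 591 terms with alternating signs, exponents from 295 down to -295.
Step 2: Substitute t = -1. The i-th term has coefficient (-1)^i and exponent (m-i),
  so its value is (-1)^i * (-1)^(m-i) = (-1)^m = -1 for every i.
Step 3: All 591 terms equal -1, so Delta(-1) = 591 * (-1) = -591
Step 4: |Delta(-1)| = 591

591


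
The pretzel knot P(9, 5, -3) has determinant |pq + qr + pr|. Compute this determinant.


Step 1: Compute pq + qr + pr.
pq = 9*5 = 45
qr = 5*(-3) = -15
pr = 9*(-3) = -27
pq + qr + pr = 45 + (-15) + (-27) = 3
Step 2: Take absolute value.
det(P(9,5,-3)) = |3| = 3

3


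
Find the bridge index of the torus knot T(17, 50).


The bridge number of T(p,q) is min(p,q).
min(17, 50) = 17

17


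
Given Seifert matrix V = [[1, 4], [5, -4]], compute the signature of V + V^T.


Step 1: V + V^T = [[2, 9], [9, -8]]
Step 2: trace = -6, det = -97
Step 3: Discriminant = (-6)^2 - 4*(-97) = 424
Step 4: Eigenvalues: 7.29563, -13.2956
Step 5: Signature = (# positive eigenvalues) - (# negative eigenvalues) = 0

0


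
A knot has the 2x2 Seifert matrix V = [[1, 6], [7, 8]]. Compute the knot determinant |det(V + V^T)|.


Step 1: Form V + V^T where V = [[1, 6], [7, 8]]
  V^T = [[1, 7], [6, 8]]
  V + V^T = [[2, 13], [13, 16]]
Step 2: det(V + V^T) = 2*16 - 13*13
  = 32 - 169 = -137
Step 3: Knot determinant = |det(V + V^T)| = |-137| = 137

137


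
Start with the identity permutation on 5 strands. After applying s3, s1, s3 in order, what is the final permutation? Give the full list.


Starting with identity [1, 2, 3, 4, 5].
Apply generators in sequence:
  After s3: [1, 2, 4, 3, 5]
  After s1: [2, 1, 4, 3, 5]
  After s3: [2, 1, 3, 4, 5]
Final permutation: [2, 1, 3, 4, 5]

[2, 1, 3, 4, 5]


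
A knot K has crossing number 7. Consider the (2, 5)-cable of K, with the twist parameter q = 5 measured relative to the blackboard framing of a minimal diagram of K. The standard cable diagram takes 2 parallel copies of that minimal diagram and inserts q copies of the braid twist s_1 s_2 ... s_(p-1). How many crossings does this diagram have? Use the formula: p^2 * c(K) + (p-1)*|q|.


Step 1: Each of the c(K) crossings of the companion diagram becomes p*p = p^2 crossings among the p parallel strands, and each of the |q| twists s_1 s_2 ... s_(p-1) adds (p-1) crossings.
  Crossings = p^2 * c(K) + (p-1)*|q|
Step 2: = 2^2 * 7 + (2-1)*5
Step 3: = 4*7 + 1*5
Step 4: = 28 + 5 = 33

33


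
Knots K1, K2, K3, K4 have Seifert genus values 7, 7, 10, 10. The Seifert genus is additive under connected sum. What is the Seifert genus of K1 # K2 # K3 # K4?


The Seifert genus is additive under connected sum.
Seifert genus(K1 # K2 # K3 # K4) = (7) + (7) + (10) + (10)
= 34

34


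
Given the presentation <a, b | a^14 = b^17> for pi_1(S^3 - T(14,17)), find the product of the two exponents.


The relation is a^14 = b^17.
Product of exponents = 14 * 17
= 238

238


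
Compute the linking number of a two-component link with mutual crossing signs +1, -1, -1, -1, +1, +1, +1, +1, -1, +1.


Step 1: Count positive crossings: 6
Step 2: Count negative crossings: 4
Step 3: Sum of signs = 6 - 4 = 2
Step 4: Linking number = sum/2 = 2/2 = 1

1


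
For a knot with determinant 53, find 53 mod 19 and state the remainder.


Step 1: A knot is p-colorable if and only if p divides its determinant.
Step 2: Compute 53 mod 19.
53 = 2 * 19 + 15
Step 3: 53 mod 19 = 15
Step 4: The knot is 19-colorable: no

15


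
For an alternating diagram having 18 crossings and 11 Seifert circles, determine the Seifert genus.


For alternating knots, g = (c - s + 1)/2.
= (18 - 11 + 1)/2
= 8/2 = 4

4


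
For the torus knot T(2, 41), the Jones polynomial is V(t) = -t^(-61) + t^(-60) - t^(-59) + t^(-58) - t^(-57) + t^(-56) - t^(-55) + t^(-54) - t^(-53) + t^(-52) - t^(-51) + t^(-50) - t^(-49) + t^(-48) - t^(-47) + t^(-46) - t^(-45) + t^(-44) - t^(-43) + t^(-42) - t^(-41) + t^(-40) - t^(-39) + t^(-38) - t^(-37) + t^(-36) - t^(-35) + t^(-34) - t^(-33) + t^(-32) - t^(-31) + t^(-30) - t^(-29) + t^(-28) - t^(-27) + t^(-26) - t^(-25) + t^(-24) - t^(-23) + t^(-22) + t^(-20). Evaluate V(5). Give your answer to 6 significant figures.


Substituting t = 5 into V(t) = -t^(-61) + t^(-60) - t^(-59) + t^(-58) - t^(-57) + t^(-56) - t^(-55) + t^(-54) - t^(-53) + t^(-52) - t^(-51) + t^(-50) - t^(-49) + t^(-48) - t^(-47) + t^(-46) - t^(-45) + t^(-44) - t^(-43) + t^(-42) - t^(-41) + t^(-40) - t^(-39) + t^(-38) - t^(-37) + t^(-36) - t^(-35) + t^(-34) - t^(-33) + t^(-32) - t^(-31) + t^(-30) - t^(-29) + t^(-28) - t^(-27) + t^(-26) - t^(-25) + t^(-24) - t^(-23) + t^(-22) + t^(-20):
  (-)t^(-61) = -2.30584e-43
  (+)t^(-60) = 1.15292e-42
  (-)t^(-59) = -5.76461e-42
  (+)t^(-58) = 2.8823e-41
  (-)t^(-57) = -1.44115e-40
  (+)t^(-56) = 7.20576e-40
  (-)t^(-55) = -3.60288e-39
  (+)t^(-54) = 1.80144e-38
  (-)t^(-53) = -9.0072e-38
  (+)t^(-52) = 4.5036e-37
  (-)t^(-51) = -2.2518e-36
  (+)t^(-50) = 1.1259e-35
  (-)t^(-49) = -5.6295e-35
  (+)t^(-48) = 2.81475e-34
  (-)t^(-47) = -1.40737e-33
  (+)t^(-46) = 7.03687e-33
  (-)t^(-45) = -3.51844e-32
  (+)t^(-44) = 1.75922e-31
  (-)t^(-43) = -8.79609e-31
  (+)t^(-42) = 4.39805e-30
  (-)t^(-41) = -2.19902e-29
  (+)t^(-40) = 1.09951e-28
  (-)t^(-39) = -5.49756e-28
  (+)t^(-38) = 2.74878e-27
  (-)t^(-37) = -1.37439e-26
  (+)t^(-36) = 6.87195e-26
  (-)t^(-35) = -3.43597e-25
  (+)t^(-34) = 1.71799e-24
  (-)t^(-33) = -8.58993e-24
  (+)t^(-32) = 4.29497e-23
  (-)t^(-31) = -2.14748e-22
  (+)t^(-30) = 1.07374e-21
  (-)t^(-29) = -5.36871e-21
  (+)t^(-28) = 2.68435e-20
  (-)t^(-27) = -1.34218e-19
  (+)t^(-26) = 6.71089e-19
  (-)t^(-25) = -3.35544e-18
  (+)t^(-24) = 1.67772e-17
  (-)t^(-23) = -8.38861e-17
  (+)t^(-22) = 4.1943e-16
  (+)t^(-20) = 1.04858e-14
Sum = (-2.30584e-43) + (1.15292e-42) + (-5.76461e-42) + (2.8823e-41) + (-1.44115e-40) + (7.20576e-40) + (-3.60288e-39) + (1.80144e-38) + (-9.0072e-38) + (4.5036e-37) + (-2.2518e-36) + (1.1259e-35) + (-5.6295e-35) + (2.81475e-34) + (-1.40737e-33) + (7.03687e-33) + (-3.51844e-32) + (1.75922e-31) + (-8.79609e-31) + (4.39805e-30) + (-2.19902e-29) + (1.09951e-28) + (-5.49756e-28) + (2.74878e-27) + (-1.37439e-26) + (6.87195e-26) + (-3.43597e-25) + (1.71799e-24) + (-8.58993e-24) + (4.29497e-23) + (-2.14748e-22) + (1.07374e-21) + (-5.36871e-21) + (2.68435e-20) + (-1.34218e-19) + (6.71089e-19) + (-3.35544e-18) + (1.67772e-17) + (-8.38861e-17) + (4.1943e-16) + (1.04858e-14)
= 1.083528533e-14
Rounded to 6 significant figures: 1.08353e-14

1.08353e-14


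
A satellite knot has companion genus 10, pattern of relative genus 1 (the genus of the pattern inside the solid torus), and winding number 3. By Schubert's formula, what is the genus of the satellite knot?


Schubert: g(satellite) = g_rel(pattern) + |winding| * g(companion),
where g_rel(pattern) is the genus of the pattern relative to the solid torus.
= 1 + 3 * 10
= 1 + 30 = 31

31


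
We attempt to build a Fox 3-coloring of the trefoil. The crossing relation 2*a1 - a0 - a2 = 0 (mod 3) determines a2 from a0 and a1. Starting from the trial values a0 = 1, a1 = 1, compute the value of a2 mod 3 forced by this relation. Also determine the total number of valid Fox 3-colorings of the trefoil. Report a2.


Step 1: Apply the given crossing relation 2*a1 - a0 - a2 = 0 (mod 3).
  a2 = 2*a1 - a0 mod 3
  a2 = 2*1 - 1 mod 3
  a2 = 2 - 1 mod 3
  a2 = 1 mod 3 = 1
Step 2: The trefoil has determinant 3.
  Number of Fox p-colorings (p prime) is p^2 if p = 3, else p.
  Since p = 3 divides det = 3, the trefoil is 3-colorable.
  (Indeed for p = 3 any choice of a0, a1 extends to a valid coloring; the trial (a0, a1, a2) = (1, 1, 1) satisfies all three crossing relations.)
  Total colorings = 3^2 = 9
Step 3: a2 = 1, total Fox 3-colorings = 9

1


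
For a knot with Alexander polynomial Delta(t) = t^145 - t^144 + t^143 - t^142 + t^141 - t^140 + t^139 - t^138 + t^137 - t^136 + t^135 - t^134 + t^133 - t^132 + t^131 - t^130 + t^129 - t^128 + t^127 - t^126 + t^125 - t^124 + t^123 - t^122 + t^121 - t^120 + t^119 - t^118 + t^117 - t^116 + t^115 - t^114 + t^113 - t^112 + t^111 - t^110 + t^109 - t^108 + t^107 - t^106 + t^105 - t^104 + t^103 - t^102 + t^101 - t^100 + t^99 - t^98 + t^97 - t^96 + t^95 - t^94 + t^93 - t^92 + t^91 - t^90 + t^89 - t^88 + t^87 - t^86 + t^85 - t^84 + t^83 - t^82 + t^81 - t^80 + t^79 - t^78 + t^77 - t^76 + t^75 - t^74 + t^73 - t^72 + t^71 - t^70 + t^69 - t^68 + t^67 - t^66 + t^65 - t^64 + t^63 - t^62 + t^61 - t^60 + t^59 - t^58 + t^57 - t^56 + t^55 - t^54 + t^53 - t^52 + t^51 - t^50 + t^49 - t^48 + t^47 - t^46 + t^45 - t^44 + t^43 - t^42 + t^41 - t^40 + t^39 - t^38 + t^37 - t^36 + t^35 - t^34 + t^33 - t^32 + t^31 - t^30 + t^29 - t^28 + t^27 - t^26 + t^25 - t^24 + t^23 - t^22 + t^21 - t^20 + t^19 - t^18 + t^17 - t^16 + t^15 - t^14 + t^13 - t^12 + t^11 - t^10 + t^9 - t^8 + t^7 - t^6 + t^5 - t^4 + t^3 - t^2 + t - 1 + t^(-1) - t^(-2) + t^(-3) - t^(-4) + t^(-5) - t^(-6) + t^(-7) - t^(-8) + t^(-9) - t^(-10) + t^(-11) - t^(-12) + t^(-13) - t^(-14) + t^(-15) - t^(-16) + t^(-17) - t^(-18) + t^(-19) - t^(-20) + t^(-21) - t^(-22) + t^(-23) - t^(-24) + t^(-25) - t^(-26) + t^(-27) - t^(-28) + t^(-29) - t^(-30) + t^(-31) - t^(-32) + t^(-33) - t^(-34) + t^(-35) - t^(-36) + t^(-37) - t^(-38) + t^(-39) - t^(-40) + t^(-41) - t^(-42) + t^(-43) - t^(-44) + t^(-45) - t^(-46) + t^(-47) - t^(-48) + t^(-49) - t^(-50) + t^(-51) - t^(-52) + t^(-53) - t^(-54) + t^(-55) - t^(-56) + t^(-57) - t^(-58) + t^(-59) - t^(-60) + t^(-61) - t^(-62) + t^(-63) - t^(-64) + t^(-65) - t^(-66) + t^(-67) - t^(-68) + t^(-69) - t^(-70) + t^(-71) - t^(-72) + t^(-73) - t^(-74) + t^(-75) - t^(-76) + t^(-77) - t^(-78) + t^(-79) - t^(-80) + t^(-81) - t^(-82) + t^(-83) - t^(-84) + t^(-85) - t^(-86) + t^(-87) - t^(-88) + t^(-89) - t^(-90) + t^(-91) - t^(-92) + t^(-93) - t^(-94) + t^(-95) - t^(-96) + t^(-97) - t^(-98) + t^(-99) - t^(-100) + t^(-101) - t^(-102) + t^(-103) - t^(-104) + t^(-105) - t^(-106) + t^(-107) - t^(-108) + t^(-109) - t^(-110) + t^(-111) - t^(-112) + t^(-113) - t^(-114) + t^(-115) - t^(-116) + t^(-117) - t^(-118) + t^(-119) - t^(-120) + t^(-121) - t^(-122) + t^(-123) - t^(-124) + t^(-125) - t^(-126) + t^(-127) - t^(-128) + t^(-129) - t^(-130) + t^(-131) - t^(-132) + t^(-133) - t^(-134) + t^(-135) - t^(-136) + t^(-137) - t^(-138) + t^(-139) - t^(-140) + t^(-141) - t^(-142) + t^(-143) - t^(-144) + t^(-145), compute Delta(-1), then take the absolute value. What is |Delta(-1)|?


Step 1: The polynomial has 291 terms with alternating signs, exponents from 145 down to -145.
Step 2: Substitute t = -1. The i-th term has coefficient (-1)^i and exponent (m-i),
  so its value is (-1)^i * (-1)^(m-i) = (-1)^m = -1 for every i.
Step 3: All 291 terms equal -1, so Delta(-1) = 291 * (-1) = -291
Step 4: |Delta(-1)| = 291

291


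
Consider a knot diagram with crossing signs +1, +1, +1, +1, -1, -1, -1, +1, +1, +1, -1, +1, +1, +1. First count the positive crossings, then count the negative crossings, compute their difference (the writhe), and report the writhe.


Step 1: Count positive crossings (+1).
Positive crossings: 10
Step 2: Count negative crossings (-1).
Negative crossings: 4
Step 3: Writhe = (positive) - (negative)
w = 10 - 4 = 6
Step 4: |w| = 6, and w is positive

6


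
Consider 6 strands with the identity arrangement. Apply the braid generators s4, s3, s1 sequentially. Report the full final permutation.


Starting with identity [1, 2, 3, 4, 5, 6].
Apply generators in sequence:
  After s4: [1, 2, 3, 5, 4, 6]
  After s3: [1, 2, 5, 3, 4, 6]
  After s1: [2, 1, 5, 3, 4, 6]
Final permutation: [2, 1, 5, 3, 4, 6]

[2, 1, 5, 3, 4, 6]


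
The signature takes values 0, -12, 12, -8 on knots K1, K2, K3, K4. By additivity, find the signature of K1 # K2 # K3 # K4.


The signature is additive under connected sum.
signature(K1 # K2 # K3 # K4) = (0) + (-12) + (12) + (-8)
= -8

-8


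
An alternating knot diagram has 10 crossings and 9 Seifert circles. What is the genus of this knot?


For alternating knots, g = (c - s + 1)/2.
= (10 - 9 + 1)/2
= 2/2 = 1

1


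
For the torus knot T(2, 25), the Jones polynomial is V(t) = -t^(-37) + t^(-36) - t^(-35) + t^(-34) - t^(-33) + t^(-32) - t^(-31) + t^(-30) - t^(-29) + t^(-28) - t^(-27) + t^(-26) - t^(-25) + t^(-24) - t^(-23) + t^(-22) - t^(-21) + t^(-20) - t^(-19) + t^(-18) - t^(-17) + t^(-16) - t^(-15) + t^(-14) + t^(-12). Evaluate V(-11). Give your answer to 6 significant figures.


Substituting t = -11 into V(t) = -t^(-37) + t^(-36) - t^(-35) + t^(-34) - t^(-33) + t^(-32) - t^(-31) + t^(-30) - t^(-29) + t^(-28) - t^(-27) + t^(-26) - t^(-25) + t^(-24) - t^(-23) + t^(-22) - t^(-21) + t^(-20) - t^(-19) + t^(-18) - t^(-17) + t^(-16) - t^(-15) + t^(-14) + t^(-12):
  (-)t^(-37) = 2.94083e-39
  (+)t^(-36) = 3.23492e-38
  (-)t^(-35) = 3.55841e-37
  (+)t^(-34) = 3.91425e-36
  (-)t^(-33) = 4.30568e-35
  (+)t^(-32) = 4.73624e-34
  (-)t^(-31) = 5.20987e-33
  (+)t^(-30) = 5.73086e-32
  (-)t^(-29) = 6.30394e-31
  (+)t^(-28) = 6.93433e-30
  (-)t^(-27) = 7.62777e-29
  (+)t^(-26) = 8.39055e-28
  (-)t^(-25) = 9.2296e-27
  (+)t^(-24) = 1.01526e-25
  (-)t^(-23) = 1.11678e-24
  (+)t^(-22) = 1.22846e-23
  (-)t^(-21) = 1.35131e-22
  (+)t^(-20) = 1.48644e-21
  (-)t^(-19) = 1.63508e-20
  (+)t^(-18) = 1.79859e-19
  (-)t^(-17) = 1.97845e-18
  (+)t^(-16) = 2.17629e-17
  (-)t^(-15) = 2.39392e-16
  (+)t^(-14) = 2.63331e-15
  (+)t^(-12) = 3.18631e-13
Sum = (2.94083e-39) + (3.23492e-38) + (3.55841e-37) + (3.91425e-36) + (4.30568e-35) + (4.73624e-34) + (5.20987e-33) + (5.73086e-32) + (6.30394e-31) + (6.93433e-30) + (7.62777e-29) + (8.39055e-28) + (9.2296e-27) + (1.01526e-25) + (1.11678e-24) + (1.22846e-23) + (1.35131e-22) + (1.48644e-21) + (1.63508e-20) + (1.79859e-19) + (1.97845e-18) + (2.17629e-17) + (2.39392e-16) + (2.63331e-15) + (3.18631e-13)
= 3.215274615e-13
Rounded to 6 significant figures: 3.21527e-13

3.21527e-13
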